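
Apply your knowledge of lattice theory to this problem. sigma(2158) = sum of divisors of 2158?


sigma(n) = sum of divisors.
Divisors of 2158: [1, 2, 13, 26, 83, 166, 1079, 2158]
Sum = 3528


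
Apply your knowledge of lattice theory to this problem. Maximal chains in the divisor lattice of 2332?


A maximal chain goes from the minimum element to a maximal element via cover relations.
Counting all min-to-max paths in the cover graph.
Total maximal chains: 12


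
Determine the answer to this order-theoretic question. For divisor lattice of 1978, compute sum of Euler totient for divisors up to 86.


Divisors of 1978 up to 86: [1, 2, 23, 43, 46, 86]
phi values: [1, 1, 22, 42, 22, 42]
Sum = 130


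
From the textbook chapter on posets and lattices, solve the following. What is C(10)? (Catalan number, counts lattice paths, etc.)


C(n) = C(2n, n) / (n+1).
C(20, 10) = 184756
C(10) = 184756 / 11 = 16796


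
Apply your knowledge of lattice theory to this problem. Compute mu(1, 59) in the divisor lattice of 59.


In a divisor lattice, mu(a,b) = mu(b/a) where mu is the classical Mobius function.
b/a = 59/1 = 59
Prime factorization of 59: primes [59]
59 is squarefree with 1 prime factor(s), so mu(59) = (-1)^1 = -1


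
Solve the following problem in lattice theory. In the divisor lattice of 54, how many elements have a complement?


An element a is complemented if some b has a meet b = bottom, a join b = top.
a is complemented iff gcd(a, n/a)=1, i.e. a is a unitary divisor of 54.
Complemented elements: 1, 2, 27, 54
Count: 4


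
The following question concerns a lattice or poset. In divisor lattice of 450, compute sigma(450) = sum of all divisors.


sigma(n) = sum of divisors.
Divisors of 450: [1, 2, 3, 5, 6, 9, 10, 15, 18, 25, 30, 45, 50, 75, 90, 150, 225, 450]
Sum = 1209


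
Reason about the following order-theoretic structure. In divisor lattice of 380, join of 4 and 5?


In a divisor lattice, join = lcm (least common multiple).
gcd(4,5) = 1
lcm(4,5) = 4*5/gcd = 20/1 = 20


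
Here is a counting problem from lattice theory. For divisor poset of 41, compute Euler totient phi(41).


phi(n) = n * prod_{p|n} (1 - 1/p).
Prime divisors of 41: [41]
phi(41) = 41 * (1 - 1/41)
phi(41) = 40


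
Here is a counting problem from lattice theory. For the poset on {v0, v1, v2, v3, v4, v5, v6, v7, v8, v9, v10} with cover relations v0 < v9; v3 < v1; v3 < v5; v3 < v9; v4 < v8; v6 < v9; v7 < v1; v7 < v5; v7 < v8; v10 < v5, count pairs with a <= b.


The order relation is {(a,b) : a <= b}, reflexive so it includes (a,a).
Examples: (v0,v0), (v0,v9), (v1,v1), (v10,v10), (v10,v5), ...
Total ordered pairs: 21


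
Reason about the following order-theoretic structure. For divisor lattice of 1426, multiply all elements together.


Divisors of 1426: [1, 2, 23, 31, 46, 62, 713, 1426]
Product = n^(d(n)/2) = 1426^(8/2)
Product = 4135024642576


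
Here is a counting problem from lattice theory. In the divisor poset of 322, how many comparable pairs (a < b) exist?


A comparable pair {a,b} has a < b or b < a in the order.
Count unordered pairs where one element is strictly below the other.
Examples: {1,2}, {1,7}, {1,14}, {1,23}, ...
Total comparable pairs: 19


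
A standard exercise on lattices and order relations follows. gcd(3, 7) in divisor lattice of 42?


Meet=gcd.
gcd(3,7)=1


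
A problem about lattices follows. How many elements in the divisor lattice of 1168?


Divisors of 1168: [1, 2, 4, 8, 16, 73, 146, 292, 584, 1168]
Count: 10


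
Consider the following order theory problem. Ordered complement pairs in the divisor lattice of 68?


Complement pair (a,b): a meet b = bottom, a join b = top.
Here: gcd(a,b)=1 and lcm(a,b)=68, i.e. a*b=68 with a,b coprime.
Pairs found: (1,68), (4,17), (17,4), (68,1)
Total ordered pairs: 4


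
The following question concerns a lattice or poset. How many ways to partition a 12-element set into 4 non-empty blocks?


S(n,k) = k*S(n-1,k) + S(n-1,k-1).
S(11,4) = 145750, S(11,3) = 28501
S(12,4) = 4*145750 + 28501 = 583000 + 28501
S(12,4) = 611501


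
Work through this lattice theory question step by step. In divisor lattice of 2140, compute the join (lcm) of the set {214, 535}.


In a divisor lattice, join = lcm (least common multiple).
Compute lcm iteratively: start with first element, then lcm(current, next).
Elements: [214, 535]
lcm(214,535) = 1070
Final lcm = 1070


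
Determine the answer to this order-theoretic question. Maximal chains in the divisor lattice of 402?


A maximal chain goes from the minimum element to a maximal element via cover relations.
Counting all min-to-max paths in the cover graph.
Total maximal chains: 6


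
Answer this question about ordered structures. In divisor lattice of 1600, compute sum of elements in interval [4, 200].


Interval [4,200] in divisors of 1600: [4, 8, 20, 40, 100, 200]
Sum = 372


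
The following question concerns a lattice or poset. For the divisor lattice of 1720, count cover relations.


A cover relation a -< b holds when a < b with no c strictly between.
Cover relations:
  1 -< 2
  1 -< 5
  1 -< 43
  2 -< 4
  2 -< 10
  2 -< 86
  4 -< 8
  4 -< 20
  ...20 more
Total: 28


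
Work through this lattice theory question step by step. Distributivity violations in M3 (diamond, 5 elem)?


Distributive law: a ^ (b v c) = (a ^ b) v (a ^ c).
Check all 5^3 = 125 ordered triples (a,b,c).
  e.g. a=a1, b=a2, c=a3: lhs=a1 != rhs=0
  e.g. a=a1, b=a3, c=a2: lhs=a1 != rhs=0
Total violating triples: 6


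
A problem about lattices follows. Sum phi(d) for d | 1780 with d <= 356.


Divisors of 1780 up to 356: [1, 2, 4, 5, 10, 20, 89, 178, 356]
phi values: [1, 1, 2, 4, 4, 8, 88, 88, 176]
Sum = 372


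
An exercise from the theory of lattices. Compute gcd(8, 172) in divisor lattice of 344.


In a divisor lattice, meet = gcd (greatest common divisor).
By Euclidean algorithm or factoring: gcd(8,172) = 4


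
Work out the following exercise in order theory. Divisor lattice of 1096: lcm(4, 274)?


Join=lcm.
gcd(4,274)=2
lcm=548


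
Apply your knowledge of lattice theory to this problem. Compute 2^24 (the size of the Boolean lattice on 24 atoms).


Power set = 2^n.
2^24 = 16777216


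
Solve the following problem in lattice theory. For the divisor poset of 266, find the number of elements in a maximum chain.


A chain is a totally ordered subset; we count the number of elements in a maximum chain.
Compute, for each element x, the size of the longest chain ending at x:
  1: 1
  2: 2
  7: 2
  19: 2
  14: 3
  38: 3
  ...
A maximum chain: 1 < 2 < 14 < 266
Number of elements in the longest chain: 4


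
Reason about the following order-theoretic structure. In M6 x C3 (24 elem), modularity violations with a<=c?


Modular law: if a <= c then a v (b ^ c) = (a v b) ^ c.
Check all triples (a,b,c) with a <= c among 24 elements.
This lattice is modular (diamonds M_m and their chain-products are modular).
Total violating triples: 0


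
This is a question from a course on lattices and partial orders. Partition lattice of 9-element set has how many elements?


B(n) = number of set partitions of an n-element set.
B(n) satisfies the recurrence: B(n+1) = sum_k C(n,k)*B(k).
B(9) = 21147


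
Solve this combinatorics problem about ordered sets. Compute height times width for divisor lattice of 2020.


Height = length of longest chain minus 1; width = size of largest antichain.
A maximum chain: 1 | 101 | 505 | 1010 | 2020  (height 4).
A maximum antichain: {4, 10, 202, 505}  (width 4).
Product = 4 * 4 = 16


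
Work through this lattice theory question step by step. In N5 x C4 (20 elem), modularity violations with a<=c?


Modular law: if a <= c then a v (b ^ c) = (a v b) ^ c.
Check all triples (a,b,c) with a <= c among 20 elements.
  e.g. a=(a,0), b=(c,0), c=(b,0): lhs=(a,0) != rhs=(b,0)
  e.g. a=(a,0), b=(c,1), c=(b,0): lhs=(a,0) != rhs=(b,0)
Total violating triples: 40


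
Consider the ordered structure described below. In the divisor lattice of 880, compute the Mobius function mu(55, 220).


In a divisor lattice, mu(a,b) = mu(b/a) where mu is the classical Mobius function.
b/a = 220/55 = 4
Prime factorization of 4: primes [2]
4 is not squarefree, so mu(4) = 0


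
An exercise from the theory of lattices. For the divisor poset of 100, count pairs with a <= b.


The order relation is {(a,b) : a <= b}, reflexive so it includes (a,a).
Examples: (1,1), (1,10), (1,100), (1,2), (1,20), ...
Total ordered pairs: 36


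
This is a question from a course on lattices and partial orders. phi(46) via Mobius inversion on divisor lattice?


phi(n) = n * prod_{p|n} (1 - 1/p).
Prime divisors of 46: [2, 23]
phi(46) = 46 * (1 - 1/2) * (1 - 1/23)
phi(46) = 22


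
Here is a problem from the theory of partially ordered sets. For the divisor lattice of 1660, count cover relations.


A cover relation a -< b holds when a < b with no c strictly between.
Cover relations:
  1 -< 2
  1 -< 5
  1 -< 83
  2 -< 4
  2 -< 10
  2 -< 166
  4 -< 20
  4 -< 332
  ...12 more
Total: 20


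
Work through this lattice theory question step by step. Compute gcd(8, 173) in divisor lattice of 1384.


In a divisor lattice, meet = gcd (greatest common divisor).
By Euclidean algorithm or factoring: gcd(8,173) = 1


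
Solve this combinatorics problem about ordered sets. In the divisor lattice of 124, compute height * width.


Height = length of longest chain minus 1; width = size of largest antichain.
A maximum chain: 1 | 31 | 62 | 124  (height 3).
A maximum antichain: {2, 31}  (width 2).
Product = 3 * 2 = 6


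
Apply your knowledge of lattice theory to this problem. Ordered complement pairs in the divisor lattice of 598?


Complement pair (a,b): a meet b = bottom, a join b = top.
Here: gcd(a,b)=1 and lcm(a,b)=598, i.e. a*b=598 with a,b coprime.
Pairs found: (1,598), (2,299), (13,46), (23,26), ... (4 more)
Total ordered pairs: 8


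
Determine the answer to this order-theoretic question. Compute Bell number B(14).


B(n) = number of set partitions of an n-element set.
B(n) satisfies the recurrence: B(n+1) = sum_k C(n,k)*B(k).
B(14) = 190899322


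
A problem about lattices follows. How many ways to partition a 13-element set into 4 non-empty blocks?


S(n,k) = k*S(n-1,k) + S(n-1,k-1).
S(12,4) = 611501, S(12,3) = 86526
S(13,4) = 4*611501 + 86526 = 2446004 + 86526
S(13,4) = 2532530


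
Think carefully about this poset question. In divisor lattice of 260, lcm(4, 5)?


Join=lcm.
gcd(4,5)=1
lcm=20


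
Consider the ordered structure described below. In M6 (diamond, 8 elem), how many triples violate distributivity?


Distributive law: a ^ (b v c) = (a ^ b) v (a ^ c).
Check all 8^3 = 512 ordered triples (a,b,c).
  e.g. a=a1, b=a2, c=a3: lhs=a1 != rhs=0
  e.g. a=a1, b=a2, c=a4: lhs=a1 != rhs=0
Total violating triples: 120


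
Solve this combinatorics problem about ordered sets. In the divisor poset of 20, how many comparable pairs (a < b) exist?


A comparable pair {a,b} has a < b or b < a in the order.
Count unordered pairs where one element is strictly below the other.
Examples: {1,2}, {1,4}, {1,5}, {1,10}, ...
Total comparable pairs: 12


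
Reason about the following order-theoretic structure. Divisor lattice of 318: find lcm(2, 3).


In a divisor lattice, join = lcm (least common multiple).
gcd(2,3) = 1
lcm(2,3) = 2*3/gcd = 6/1 = 6


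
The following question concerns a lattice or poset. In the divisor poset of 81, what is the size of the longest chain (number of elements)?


A chain is a totally ordered subset; we count the number of elements in a maximum chain.
Compute, for each element x, the size of the longest chain ending at x:
  1: 1
  3: 2
  9: 3
  27: 4
  81: 5
A maximum chain: 1 < 3 < 9 < 27 < 81
Number of elements in the longest chain: 5


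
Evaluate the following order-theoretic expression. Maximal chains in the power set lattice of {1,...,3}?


A maximal chain goes from the minimum element to a maximal element via cover relations.
Counting all min-to-max paths in the cover graph.
Total maximal chains: 6


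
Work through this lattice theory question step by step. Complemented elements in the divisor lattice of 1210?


An element a is complemented if some b has a meet b = bottom, a join b = top.
a is complemented iff gcd(a, n/a)=1, i.e. a is a unitary divisor of 1210.
Complemented elements: 1, 2, 5, 10, 121, 242, ... (2 more)
Count: 8


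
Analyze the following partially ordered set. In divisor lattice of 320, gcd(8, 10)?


Meet=gcd.
gcd(8,10)=2


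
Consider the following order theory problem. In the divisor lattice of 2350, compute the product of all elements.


Divisors of 2350: [1, 2, 5, 10, 25, 47, 50, 94, 235, 470, 1175, 2350]
Product = n^(d(n)/2) = 2350^(12/2)
Product = 168425239515625000000


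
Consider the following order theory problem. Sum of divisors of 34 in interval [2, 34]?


Interval [2,34] in divisors of 34: [2, 34]
Sum = 36


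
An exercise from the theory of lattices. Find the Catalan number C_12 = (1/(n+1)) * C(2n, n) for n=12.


C(n) = C(2n, n) / (n+1).
C(24, 12) = 2704156
C(12) = 2704156 / 13 = 208012


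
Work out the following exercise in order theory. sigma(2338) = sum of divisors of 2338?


sigma(n) = sum of divisors.
Divisors of 2338: [1, 2, 7, 14, 167, 334, 1169, 2338]
Sum = 4032


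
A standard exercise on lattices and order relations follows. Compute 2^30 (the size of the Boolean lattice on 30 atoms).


Power set = 2^n.
2^30 = 1073741824


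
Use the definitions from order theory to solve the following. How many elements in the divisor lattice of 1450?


Divisors of 1450: [1, 2, 5, 10, 25, 29, 50, 58, 145, 290, 725, 1450]
Count: 12


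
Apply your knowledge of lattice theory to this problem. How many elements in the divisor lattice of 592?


Divisors of 592: [1, 2, 4, 8, 16, 37, 74, 148, 296, 592]
Count: 10


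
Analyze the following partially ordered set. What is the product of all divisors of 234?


Divisors of 234: [1, 2, 3, 6, 9, 13, 18, 26, 39, 78, 117, 234]
Product = n^(d(n)/2) = 234^(12/2)
Product = 164170508913216


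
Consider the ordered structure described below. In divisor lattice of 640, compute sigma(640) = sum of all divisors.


sigma(n) = sum of divisors.
Divisors of 640: [1, 2, 4, 5, 8, 10, 16, 20, 32, 40, 64, 80, 128, 160, 320, 640]
Sum = 1530


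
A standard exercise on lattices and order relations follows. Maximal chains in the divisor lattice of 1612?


A maximal chain goes from the minimum element to a maximal element via cover relations.
Counting all min-to-max paths in the cover graph.
Total maximal chains: 12


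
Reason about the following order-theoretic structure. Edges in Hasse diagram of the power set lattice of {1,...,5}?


A cover relation a -< b holds when a < b with no c strictly between.
Cover relations:
  {} -< {1}
  {} -< {2}
  {} -< {3}
  {} -< {4}
  {} -< {5}
  {1} -< {1,2}
  {1} -< {1,3}
  {1} -< {1,4}
  ...72 more
Total: 80


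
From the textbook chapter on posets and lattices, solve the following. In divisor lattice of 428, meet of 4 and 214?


In a divisor lattice, meet = gcd (greatest common divisor).
By Euclidean algorithm or factoring: gcd(4,214) = 2


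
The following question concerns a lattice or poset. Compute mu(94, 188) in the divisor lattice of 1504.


In a divisor lattice, mu(a,b) = mu(b/a) where mu is the classical Mobius function.
b/a = 188/94 = 2
Prime factorization of 2: primes [2]
2 is squarefree with 1 prime factor(s), so mu(2) = (-1)^1 = -1


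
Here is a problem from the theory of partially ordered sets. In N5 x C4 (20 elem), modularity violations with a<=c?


Modular law: if a <= c then a v (b ^ c) = (a v b) ^ c.
Check all triples (a,b,c) with a <= c among 20 elements.
  e.g. a=(a,0), b=(c,0), c=(b,0): lhs=(a,0) != rhs=(b,0)
  e.g. a=(a,0), b=(c,1), c=(b,0): lhs=(a,0) != rhs=(b,0)
Total violating triples: 40


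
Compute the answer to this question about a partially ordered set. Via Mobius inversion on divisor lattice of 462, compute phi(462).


phi(n) = n * prod_{p|n} (1 - 1/p).
Prime divisors of 462: [2, 3, 7, 11]
phi(462) = 462 * (1 - 1/2) * (1 - 1/3) * (1 - 1/7) * (1 - 1/11)
phi(462) = 120


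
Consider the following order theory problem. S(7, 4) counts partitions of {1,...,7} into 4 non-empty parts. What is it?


S(n,k) = k*S(n-1,k) + S(n-1,k-1).
S(6,4) = 65, S(6,3) = 90
S(7,4) = 4*65 + 90 = 260 + 90
S(7,4) = 350


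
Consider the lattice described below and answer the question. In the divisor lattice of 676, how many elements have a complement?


An element a is complemented if some b has a meet b = bottom, a join b = top.
a is complemented iff gcd(a, n/a)=1, i.e. a is a unitary divisor of 676.
Complemented elements: 1, 4, 169, 676
Count: 4


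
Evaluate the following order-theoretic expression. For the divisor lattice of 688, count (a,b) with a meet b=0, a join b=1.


Complement pair (a,b): a meet b = bottom, a join b = top.
Here: gcd(a,b)=1 and lcm(a,b)=688, i.e. a*b=688 with a,b coprime.
Pairs found: (1,688), (16,43), (43,16), (688,1)
Total ordered pairs: 4


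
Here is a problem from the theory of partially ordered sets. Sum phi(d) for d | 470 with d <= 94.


Divisors of 470 up to 94: [1, 2, 5, 10, 47, 94]
phi values: [1, 1, 4, 4, 46, 46]
Sum = 102


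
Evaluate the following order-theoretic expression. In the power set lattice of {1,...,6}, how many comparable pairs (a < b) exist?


A comparable pair {a,b} has a < b or b < a in the order.
Count unordered pairs where one element is strictly below the other.
Examples: {{},{1}}, {{},{2}}, {{},{3}}, {{},{4}}, ...
Total comparable pairs: 665


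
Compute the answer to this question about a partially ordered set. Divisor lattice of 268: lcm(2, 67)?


Join=lcm.
gcd(2,67)=1
lcm=134


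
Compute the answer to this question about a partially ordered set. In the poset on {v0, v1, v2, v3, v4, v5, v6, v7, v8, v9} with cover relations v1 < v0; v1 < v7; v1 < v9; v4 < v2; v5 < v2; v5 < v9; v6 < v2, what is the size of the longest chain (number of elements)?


A chain is a totally ordered subset; we count the number of elements in a maximum chain.
Compute, for each element x, the size of the longest chain ending at x:
  v1: 1
  v3: 1
  v4: 1
  v5: 1
  v6: 1
  v8: 1
  ...
A maximum chain: v1 < v0
Number of elements in the longest chain: 2


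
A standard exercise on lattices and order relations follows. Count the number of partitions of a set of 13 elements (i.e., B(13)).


B(n) = number of set partitions of an n-element set.
B(n) satisfies the recurrence: B(n+1) = sum_k C(n,k)*B(k).
B(13) = 27644437


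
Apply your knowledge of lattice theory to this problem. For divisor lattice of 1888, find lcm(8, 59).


In a divisor lattice, join = lcm (least common multiple).
Compute lcm iteratively: start with first element, then lcm(current, next).
Elements: [8, 59]
lcm(8,59) = 472
Final lcm = 472


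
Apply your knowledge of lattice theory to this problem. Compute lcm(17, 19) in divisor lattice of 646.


In a divisor lattice, join = lcm (least common multiple).
gcd(17,19) = 1
lcm(17,19) = 17*19/gcd = 323/1 = 323


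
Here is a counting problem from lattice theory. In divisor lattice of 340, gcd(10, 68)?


Meet=gcd.
gcd(10,68)=2


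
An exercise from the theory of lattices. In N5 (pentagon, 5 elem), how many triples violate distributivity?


Distributive law: a ^ (b v c) = (a ^ b) v (a ^ c).
Check all 5^3 = 125 ordered triples (a,b,c).
  e.g. a=b, b=a, c=c: lhs=b != rhs=a
  e.g. a=b, b=c, c=a: lhs=b != rhs=a
Total violating triples: 2


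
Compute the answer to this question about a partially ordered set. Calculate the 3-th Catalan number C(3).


C(n) = C(2n, n) / (n+1).
C(6, 3) = 20
C(3) = 20 / 4 = 5


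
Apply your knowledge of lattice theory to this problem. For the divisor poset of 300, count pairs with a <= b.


The order relation is {(a,b) : a <= b}, reflexive so it includes (a,a).
Examples: (1,1), (1,10), (1,100), (1,12), (1,15), ...
Total ordered pairs: 108


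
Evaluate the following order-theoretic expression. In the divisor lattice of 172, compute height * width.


Height = length of longest chain minus 1; width = size of largest antichain.
A maximum chain: 1 | 43 | 86 | 172  (height 3).
A maximum antichain: {2, 43}  (width 2).
Product = 3 * 2 = 6


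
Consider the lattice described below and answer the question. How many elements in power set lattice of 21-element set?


Power set = 2^n.
2^21 = 2097152


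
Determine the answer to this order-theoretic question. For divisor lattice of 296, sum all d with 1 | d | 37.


Interval [1,37] in divisors of 296: [1, 37]
Sum = 38


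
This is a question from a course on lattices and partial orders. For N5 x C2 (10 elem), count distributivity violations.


Distributive law: a ^ (b v c) = (a ^ b) v (a ^ c).
Check all 10^3 = 1000 ordered triples (a,b,c).
  e.g. a=(b,0), b=(a,0), c=(c,0): lhs=(b,0) != rhs=(a,0)
  e.g. a=(b,0), b=(a,0), c=(c,1): lhs=(b,0) != rhs=(a,0)
Total violating triples: 16


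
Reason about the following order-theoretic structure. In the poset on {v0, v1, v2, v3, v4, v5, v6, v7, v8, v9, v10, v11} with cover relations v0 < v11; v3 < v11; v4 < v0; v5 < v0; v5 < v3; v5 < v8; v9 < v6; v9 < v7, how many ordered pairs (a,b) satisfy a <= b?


The order relation is {(a,b) : a <= b}, reflexive so it includes (a,a).
Examples: (v0,v0), (v0,v11), (v1,v1), (v10,v10), (v11,v11), ...
Total ordered pairs: 22


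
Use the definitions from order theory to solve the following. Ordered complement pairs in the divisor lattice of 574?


Complement pair (a,b): a meet b = bottom, a join b = top.
Here: gcd(a,b)=1 and lcm(a,b)=574, i.e. a*b=574 with a,b coprime.
Pairs found: (1,574), (2,287), (7,82), (14,41), ... (4 more)
Total ordered pairs: 8


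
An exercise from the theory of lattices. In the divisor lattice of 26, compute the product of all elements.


Divisors of 26: [1, 2, 13, 26]
Product = n^(d(n)/2) = 26^(4/2)
Product = 676


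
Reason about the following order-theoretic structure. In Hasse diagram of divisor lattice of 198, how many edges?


A cover relation a -< b holds when a < b with no c strictly between.
Cover relations:
  1 -< 2
  1 -< 3
  1 -< 11
  2 -< 6
  2 -< 22
  3 -< 6
  3 -< 9
  3 -< 33
  ...12 more
Total: 20


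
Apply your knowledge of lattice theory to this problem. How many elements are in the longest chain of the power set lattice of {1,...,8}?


A chain is a totally ordered subset; we count the number of elements in a maximum chain.
Compute, for each element x, the size of the longest chain ending at x:
  {}: 1
  {1}: 2
  {2}: 2
  {3}: 2
  {4}: 2
  {5}: 2
  ...
A maximum chain: {} < {1} < {1,2} < {1,2,3} < {1,2,3,4} < {1,2,3,4,5} < {1,2,3,4,5,6} < {1,2,3,4,5,6,7} < {1,2,3,4,5,6,7,8}
Number of elements in the longest chain: 9


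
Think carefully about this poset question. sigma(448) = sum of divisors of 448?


sigma(n) = sum of divisors.
Divisors of 448: [1, 2, 4, 7, 8, 14, 16, 28, 32, 56, 64, 112, 224, 448]
Sum = 1016


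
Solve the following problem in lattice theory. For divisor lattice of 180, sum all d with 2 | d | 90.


Interval [2,90] in divisors of 180: [2, 6, 10, 18, 30, 90]
Sum = 156


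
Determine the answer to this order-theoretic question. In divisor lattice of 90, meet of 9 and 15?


In a divisor lattice, meet = gcd (greatest common divisor).
By Euclidean algorithm or factoring: gcd(9,15) = 3


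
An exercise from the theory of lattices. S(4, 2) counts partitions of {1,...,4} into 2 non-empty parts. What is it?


S(n,k) = k*S(n-1,k) + S(n-1,k-1).
S(3,2) = 3, S(3,1) = 1
S(4,2) = 2*3 + 1 = 6 + 1
S(4,2) = 7


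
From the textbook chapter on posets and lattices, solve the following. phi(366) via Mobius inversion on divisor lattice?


phi(n) = n * prod_{p|n} (1 - 1/p).
Prime divisors of 366: [2, 3, 61]
phi(366) = 366 * (1 - 1/2) * (1 - 1/3) * (1 - 1/61)
phi(366) = 120


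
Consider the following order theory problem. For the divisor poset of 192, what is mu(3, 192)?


In a divisor lattice, mu(a,b) = mu(b/a) where mu is the classical Mobius function.
b/a = 192/3 = 64
Prime factorization of 64: primes [2]
64 is not squarefree, so mu(64) = 0


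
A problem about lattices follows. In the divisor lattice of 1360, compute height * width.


Height = length of longest chain minus 1; width = size of largest antichain.
A maximum chain: 1 | 17 | 85 | 170 | 340 | 680 | 1360  (height 6).
A maximum antichain: {4, 10, 34, 85}  (width 4).
Product = 6 * 4 = 24


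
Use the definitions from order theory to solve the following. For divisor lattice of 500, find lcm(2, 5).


In a divisor lattice, join = lcm (least common multiple).
Compute lcm iteratively: start with first element, then lcm(current, next).
Elements: [2, 5]
lcm(2,5) = 10
Final lcm = 10


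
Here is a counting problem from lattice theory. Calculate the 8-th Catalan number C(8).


C(n) = C(2n, n) / (n+1).
C(16, 8) = 12870
C(8) = 12870 / 9 = 1430


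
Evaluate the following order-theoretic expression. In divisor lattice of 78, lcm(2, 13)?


Join=lcm.
gcd(2,13)=1
lcm=26


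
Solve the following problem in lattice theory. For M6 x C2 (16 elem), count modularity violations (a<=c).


Modular law: if a <= c then a v (b ^ c) = (a v b) ^ c.
Check all triples (a,b,c) with a <= c among 16 elements.
This lattice is modular (diamonds M_m and their chain-products are modular).
Total violating triples: 0


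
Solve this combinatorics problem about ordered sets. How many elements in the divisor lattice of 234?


Divisors of 234: [1, 2, 3, 6, 9, 13, 18, 26, 39, 78, 117, 234]
Count: 12


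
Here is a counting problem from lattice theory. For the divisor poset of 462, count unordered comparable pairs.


A comparable pair {a,b} has a < b or b < a in the order.
Count unordered pairs where one element is strictly below the other.
Examples: {1,2}, {1,3}, {1,6}, {1,7}, ...
Total comparable pairs: 65


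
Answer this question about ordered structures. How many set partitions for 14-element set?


B(n) = number of set partitions of an n-element set.
B(n) satisfies the recurrence: B(n+1) = sum_k C(n,k)*B(k).
B(14) = 190899322


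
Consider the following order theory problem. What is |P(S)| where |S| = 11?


Power set = 2^n.
2^11 = 2048


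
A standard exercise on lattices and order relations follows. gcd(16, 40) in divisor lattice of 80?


Meet=gcd.
gcd(16,40)=8


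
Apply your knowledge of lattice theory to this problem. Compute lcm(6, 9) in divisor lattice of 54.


In a divisor lattice, join = lcm (least common multiple).
gcd(6,9) = 3
lcm(6,9) = 6*9/gcd = 54/3 = 18


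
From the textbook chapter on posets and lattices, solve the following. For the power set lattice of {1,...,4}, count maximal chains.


A maximal chain goes from the minimum element to a maximal element via cover relations.
Counting all min-to-max paths in the cover graph.
Total maximal chains: 24


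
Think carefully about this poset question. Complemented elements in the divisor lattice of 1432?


An element a is complemented if some b has a meet b = bottom, a join b = top.
a is complemented iff gcd(a, n/a)=1, i.e. a is a unitary divisor of 1432.
Complemented elements: 1, 8, 179, 1432
Count: 4


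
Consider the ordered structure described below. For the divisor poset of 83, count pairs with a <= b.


The order relation is {(a,b) : a <= b}, reflexive so it includes (a,a).
Examples: (1,1), (1,83), (83,83)
Total ordered pairs: 3


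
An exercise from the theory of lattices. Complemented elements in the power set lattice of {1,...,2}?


An element a is complemented if some b has a meet b = bottom, a join b = top.
every subset A has complement S\A, so all elements are complemented.
Complemented elements: {}, {1}, {2}, {1,2}
Count: 4


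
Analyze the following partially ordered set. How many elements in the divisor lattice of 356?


Divisors of 356: [1, 2, 4, 89, 178, 356]
Count: 6


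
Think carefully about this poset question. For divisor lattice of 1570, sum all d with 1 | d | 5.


Interval [1,5] in divisors of 1570: [1, 5]
Sum = 6


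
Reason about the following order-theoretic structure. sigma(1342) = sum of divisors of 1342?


sigma(n) = sum of divisors.
Divisors of 1342: [1, 2, 11, 22, 61, 122, 671, 1342]
Sum = 2232


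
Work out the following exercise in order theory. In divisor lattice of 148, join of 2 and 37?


In a divisor lattice, join = lcm (least common multiple).
gcd(2,37) = 1
lcm(2,37) = 2*37/gcd = 74/1 = 74


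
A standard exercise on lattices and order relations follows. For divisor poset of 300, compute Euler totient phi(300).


phi(n) = n * prod_{p|n} (1 - 1/p).
Prime divisors of 300: [2, 3, 5]
phi(300) = 300 * (1 - 1/2) * (1 - 1/3) * (1 - 1/5)
phi(300) = 80


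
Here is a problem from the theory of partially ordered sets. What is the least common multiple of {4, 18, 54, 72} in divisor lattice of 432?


In a divisor lattice, join = lcm (least common multiple).
Compute lcm iteratively: start with first element, then lcm(current, next).
Elements: [4, 18, 54, 72]
lcm(4,18) = 36
lcm(36,54) = 108
lcm(108,72) = 216
Final lcm = 216


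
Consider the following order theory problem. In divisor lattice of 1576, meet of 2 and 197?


In a divisor lattice, meet = gcd (greatest common divisor).
By Euclidean algorithm or factoring: gcd(2,197) = 1


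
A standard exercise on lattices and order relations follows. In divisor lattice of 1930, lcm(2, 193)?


Join=lcm.
gcd(2,193)=1
lcm=386


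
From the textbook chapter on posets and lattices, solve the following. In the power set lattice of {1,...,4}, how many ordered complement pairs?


Complement pair (a,b): a meet b = bottom, a join b = top.
Here: A intersect B = {} and A union B = {1,...,4}.
Pairs found: ({},{1,2,3,4}), ({1},{2,3,4}), ({2},{1,3,4}), ({3},{1,2,4}), ... (12 more)
Total ordered pairs: 16


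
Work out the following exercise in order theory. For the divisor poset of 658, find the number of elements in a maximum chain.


A chain is a totally ordered subset; we count the number of elements in a maximum chain.
Compute, for each element x, the size of the longest chain ending at x:
  1: 1
  2: 2
  7: 2
  47: 2
  14: 3
  94: 3
  ...
A maximum chain: 1 < 2 < 14 < 658
Number of elements in the longest chain: 4


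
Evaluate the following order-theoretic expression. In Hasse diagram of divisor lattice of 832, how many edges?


A cover relation a -< b holds when a < b with no c strictly between.
Cover relations:
  1 -< 2
  1 -< 13
  2 -< 4
  2 -< 26
  4 -< 8
  4 -< 52
  8 -< 16
  8 -< 104
  ...11 more
Total: 19


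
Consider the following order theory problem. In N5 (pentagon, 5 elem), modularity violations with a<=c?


Modular law: if a <= c then a v (b ^ c) = (a v b) ^ c.
Check all triples (a,b,c) with a <= c among 5 elements.
  e.g. a=a, b=c, c=b: lhs=a != rhs=b
Total violating triples: 1


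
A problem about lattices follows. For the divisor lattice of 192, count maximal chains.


A maximal chain goes from the minimum element to a maximal element via cover relations.
Counting all min-to-max paths in the cover graph.
Total maximal chains: 7


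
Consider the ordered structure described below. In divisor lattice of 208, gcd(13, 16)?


Meet=gcd.
gcd(13,16)=1


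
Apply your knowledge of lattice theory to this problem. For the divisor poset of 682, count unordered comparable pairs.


A comparable pair {a,b} has a < b or b < a in the order.
Count unordered pairs where one element is strictly below the other.
Examples: {1,2}, {1,11}, {1,22}, {1,31}, ...
Total comparable pairs: 19


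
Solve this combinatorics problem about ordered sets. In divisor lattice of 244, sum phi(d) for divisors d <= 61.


Divisors of 244 up to 61: [1, 2, 4, 61]
phi values: [1, 1, 2, 60]
Sum = 64


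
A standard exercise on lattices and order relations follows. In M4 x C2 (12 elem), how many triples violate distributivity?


Distributive law: a ^ (b v c) = (a ^ b) v (a ^ c).
Check all 12^3 = 1728 ordered triples (a,b,c).
  e.g. a=(a1,0), b=(a2,0), c=(a3,0): lhs=(a1,0) != rhs=(0,0)
  e.g. a=(a1,0), b=(a2,0), c=(a3,1): lhs=(a1,0) != rhs=(0,0)
Total violating triples: 192


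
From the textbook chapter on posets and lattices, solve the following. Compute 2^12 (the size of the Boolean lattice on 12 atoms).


Power set = 2^n.
2^12 = 4096


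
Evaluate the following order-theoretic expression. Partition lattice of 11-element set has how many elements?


B(n) = number of set partitions of an n-element set.
B(n) satisfies the recurrence: B(n+1) = sum_k C(n,k)*B(k).
B(11) = 678570


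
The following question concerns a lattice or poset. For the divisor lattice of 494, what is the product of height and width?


Height = length of longest chain minus 1; width = size of largest antichain.
A maximum chain: 1 | 19 | 247 | 494  (height 3).
A maximum antichain: {2, 13, 19}  (width 3).
Product = 3 * 3 = 9


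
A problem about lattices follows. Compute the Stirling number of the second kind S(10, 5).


S(n,k) = k*S(n-1,k) + S(n-1,k-1).
S(9,5) = 6951, S(9,4) = 7770
S(10,5) = 5*6951 + 7770 = 34755 + 7770
S(10,5) = 42525


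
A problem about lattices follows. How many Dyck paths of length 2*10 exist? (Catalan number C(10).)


C(n) = C(2n, n) / (n+1).
C(20, 10) = 184756
C(10) = 184756 / 11 = 16796


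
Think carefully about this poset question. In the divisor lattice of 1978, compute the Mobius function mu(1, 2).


In a divisor lattice, mu(a,b) = mu(b/a) where mu is the classical Mobius function.
b/a = 2/1 = 2
Prime factorization of 2: primes [2]
2 is squarefree with 1 prime factor(s), so mu(2) = (-1)^1 = -1


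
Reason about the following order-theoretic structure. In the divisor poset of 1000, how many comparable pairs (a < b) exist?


A comparable pair {a,b} has a < b or b < a in the order.
Count unordered pairs where one element is strictly below the other.
Examples: {1,2}, {1,4}, {1,5}, {1,8}, ...
Total comparable pairs: 84


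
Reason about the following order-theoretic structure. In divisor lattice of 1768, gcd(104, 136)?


Meet=gcd.
gcd(104,136)=8


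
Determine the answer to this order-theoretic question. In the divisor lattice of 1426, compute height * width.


Height = length of longest chain minus 1; width = size of largest antichain.
A maximum chain: 1 | 31 | 713 | 1426  (height 3).
A maximum antichain: {2, 23, 31}  (width 3).
Product = 3 * 3 = 9


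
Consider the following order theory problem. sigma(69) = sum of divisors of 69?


sigma(n) = sum of divisors.
Divisors of 69: [1, 3, 23, 69]
Sum = 96


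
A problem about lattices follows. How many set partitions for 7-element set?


B(n) = number of set partitions of an n-element set.
B(n) satisfies the recurrence: B(n+1) = sum_k C(n,k)*B(k).
B(7) = 877


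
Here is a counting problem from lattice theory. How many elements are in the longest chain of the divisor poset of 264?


A chain is a totally ordered subset; we count the number of elements in a maximum chain.
Compute, for each element x, the size of the longest chain ending at x:
  1: 1
  2: 2
  3: 2
  11: 2
  4: 3
  6: 3
  ...
A maximum chain: 1 < 2 < 4 < 8 < 24 < 264
Number of elements in the longest chain: 6


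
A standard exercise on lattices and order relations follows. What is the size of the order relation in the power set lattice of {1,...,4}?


The order relation is {(a,b) : a <= b}, reflexive so it includes (a,a).
Examples: ({},{}), ({},{1,2}), ({},{1,2,3}), ({},{1,2,3,4}), ({},{1,2,4}), ...
Total ordered pairs: 81


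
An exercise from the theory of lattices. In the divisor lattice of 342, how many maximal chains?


A maximal chain goes from the minimum element to a maximal element via cover relations.
Counting all min-to-max paths in the cover graph.
Total maximal chains: 12


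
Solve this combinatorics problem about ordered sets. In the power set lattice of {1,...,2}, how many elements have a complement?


An element a is complemented if some b has a meet b = bottom, a join b = top.
every subset A has complement S\A, so all elements are complemented.
Complemented elements: {}, {1}, {2}, {1,2}
Count: 4


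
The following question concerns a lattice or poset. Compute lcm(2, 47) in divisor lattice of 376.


In a divisor lattice, join = lcm (least common multiple).
gcd(2,47) = 1
lcm(2,47) = 2*47/gcd = 94/1 = 94


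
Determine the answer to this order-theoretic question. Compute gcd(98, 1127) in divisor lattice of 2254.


In a divisor lattice, meet = gcd (greatest common divisor).
By Euclidean algorithm or factoring: gcd(98,1127) = 49


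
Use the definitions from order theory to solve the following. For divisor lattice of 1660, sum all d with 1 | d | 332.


Interval [1,332] in divisors of 1660: [1, 2, 4, 83, 166, 332]
Sum = 588


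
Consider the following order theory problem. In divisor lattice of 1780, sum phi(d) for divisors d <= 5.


Divisors of 1780 up to 5: [1, 2, 4, 5]
phi values: [1, 1, 2, 4]
Sum = 8


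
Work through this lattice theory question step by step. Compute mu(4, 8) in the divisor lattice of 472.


In a divisor lattice, mu(a,b) = mu(b/a) where mu is the classical Mobius function.
b/a = 8/4 = 2
Prime factorization of 2: primes [2]
2 is squarefree with 1 prime factor(s), so mu(2) = (-1)^1 = -1


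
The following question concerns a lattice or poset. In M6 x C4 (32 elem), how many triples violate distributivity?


Distributive law: a ^ (b v c) = (a ^ b) v (a ^ c).
Check all 32^3 = 32768 ordered triples (a,b,c).
  e.g. a=(a1,0), b=(a2,0), c=(a3,0): lhs=(a1,0) != rhs=(0,0)
  e.g. a=(a1,0), b=(a2,0), c=(a3,1): lhs=(a1,0) != rhs=(0,0)
Total violating triples: 7680


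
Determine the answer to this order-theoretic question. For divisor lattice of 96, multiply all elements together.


Divisors of 96: [1, 2, 3, 4, 6, 8, 12, 16, 24, 32, 48, 96]
Product = n^(d(n)/2) = 96^(12/2)
Product = 782757789696


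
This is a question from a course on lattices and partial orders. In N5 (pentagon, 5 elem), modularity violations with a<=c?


Modular law: if a <= c then a v (b ^ c) = (a v b) ^ c.
Check all triples (a,b,c) with a <= c among 5 elements.
  e.g. a=a, b=c, c=b: lhs=a != rhs=b
Total violating triples: 1


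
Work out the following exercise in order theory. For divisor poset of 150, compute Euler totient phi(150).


phi(n) = n * prod_{p|n} (1 - 1/p).
Prime divisors of 150: [2, 3, 5]
phi(150) = 150 * (1 - 1/2) * (1 - 1/3) * (1 - 1/5)
phi(150) = 40


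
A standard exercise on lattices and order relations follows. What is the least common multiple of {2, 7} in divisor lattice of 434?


In a divisor lattice, join = lcm (least common multiple).
Compute lcm iteratively: start with first element, then lcm(current, next).
Elements: [2, 7]
lcm(2,7) = 14
Final lcm = 14


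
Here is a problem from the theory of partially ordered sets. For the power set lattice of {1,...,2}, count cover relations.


A cover relation a -< b holds when a < b with no c strictly between.
Cover relations:
  {} -< {1}
  {} -< {2}
  {1} -< {1,2}
  {2} -< {1,2}
Total: 4


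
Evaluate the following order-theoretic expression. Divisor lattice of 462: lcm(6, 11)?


Join=lcm.
gcd(6,11)=1
lcm=66


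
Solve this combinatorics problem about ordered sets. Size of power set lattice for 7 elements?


Power set = 2^n.
2^7 = 128


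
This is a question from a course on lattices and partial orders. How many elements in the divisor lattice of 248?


Divisors of 248: [1, 2, 4, 8, 31, 62, 124, 248]
Count: 8
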